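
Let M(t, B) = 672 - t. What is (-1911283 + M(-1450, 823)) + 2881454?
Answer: 972293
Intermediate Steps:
(-1911283 + M(-1450, 823)) + 2881454 = (-1911283 + (672 - 1*(-1450))) + 2881454 = (-1911283 + (672 + 1450)) + 2881454 = (-1911283 + 2122) + 2881454 = -1909161 + 2881454 = 972293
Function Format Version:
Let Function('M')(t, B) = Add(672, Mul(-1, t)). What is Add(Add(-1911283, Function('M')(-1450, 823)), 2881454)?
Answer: 972293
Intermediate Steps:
Add(Add(-1911283, Function('M')(-1450, 823)), 2881454) = Add(Add(-1911283, Add(672, Mul(-1, -1450))), 2881454) = Add(Add(-1911283, Add(672, 1450)), 2881454) = Add(Add(-1911283, 2122), 2881454) = Add(-1909161, 2881454) = 972293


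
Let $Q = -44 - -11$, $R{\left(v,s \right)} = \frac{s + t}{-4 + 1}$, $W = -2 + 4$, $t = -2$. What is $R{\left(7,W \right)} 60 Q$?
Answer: $0$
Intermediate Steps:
$W = 2$
$R{\left(v,s \right)} = \frac{2}{3} - \frac{s}{3}$ ($R{\left(v,s \right)} = \frac{s - 2}{-4 + 1} = \frac{-2 + s}{-3} = \left(-2 + s\right) \left(- \frac{1}{3}\right) = \frac{2}{3} - \frac{s}{3}$)
$Q = -33$ ($Q = -44 + 11 = -33$)
$R{\left(7,W \right)} 60 Q = \left(\frac{2}{3} - \frac{2}{3}\right) 60 \left(-33\right) = 0 \cdot 60 \left(-33\right) = 0 \left(-33\right) = 0$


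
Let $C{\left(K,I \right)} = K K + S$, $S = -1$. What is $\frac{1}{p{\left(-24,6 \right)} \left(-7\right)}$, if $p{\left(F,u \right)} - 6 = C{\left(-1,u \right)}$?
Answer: $- \frac{1}{42} \approx -0.02381$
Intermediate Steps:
$C{\left(K,I \right)} = -1 + K^{2}$ ($C{\left(K,I \right)} = K K - 1 = K^{2} - 1 = -1 + K^{2}$)
$p{\left(F,u \right)} = 6$ ($p{\left(F,u \right)} = 6 - \left(1 - \left(-1\right)^{2}\right) = 6 + \left(-1 + 1\right) = 6 + 0 = 6$)
$\frac{1}{p{\left(-24,6 \right)} \left(-7\right)} = \frac{1}{6 \left(-7\right)} = \frac{1}{-42} = - \frac{1}{42}$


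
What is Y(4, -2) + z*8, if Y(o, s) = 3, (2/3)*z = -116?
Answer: -1389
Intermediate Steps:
z = -174 (z = (3/2)*(-116) = -174)
Y(4, -2) + z*8 = 3 - 174*8 = 3 - 1392 = -1389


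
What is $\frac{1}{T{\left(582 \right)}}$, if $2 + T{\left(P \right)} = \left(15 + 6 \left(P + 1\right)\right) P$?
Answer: $\frac{1}{2044564} \approx 4.891 \cdot 10^{-7}$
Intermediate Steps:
$T{\left(P \right)} = -2 + P \left(21 + 6 P\right)$ ($T{\left(P \right)} = -2 + \left(15 + 6 \left(P + 1\right)\right) P = -2 + \left(15 + 6 \left(1 + P\right)\right) P = -2 + \left(15 + \left(6 + 6 P\right)\right) P = -2 + \left(21 + 6 P\right) P = -2 + P \left(21 + 6 P\right)$)
$\frac{1}{T{\left(582 \right)}} = \frac{1}{-2 + 6 \cdot 582^{2} + 21 \cdot 582} = \frac{1}{-2 + 6 \cdot 338724 + 12222} = \frac{1}{-2 + 2032344 + 12222} = \frac{1}{2044564}$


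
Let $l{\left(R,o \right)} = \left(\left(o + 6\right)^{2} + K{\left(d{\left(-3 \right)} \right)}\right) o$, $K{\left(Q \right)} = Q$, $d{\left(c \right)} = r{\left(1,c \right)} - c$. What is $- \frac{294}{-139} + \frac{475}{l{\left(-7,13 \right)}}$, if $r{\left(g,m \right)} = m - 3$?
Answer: $\frac{1434301}{646906} \approx 2.2172$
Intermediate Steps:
$r{\left(g,m \right)} = -3 + m$
$d{\left(c \right)} = -3$ ($d{\left(c \right)} = \left(-3 + c\right) - c = -3$)
$l{\left(R,o \right)} = o \left(-3 + \left(6 + o\right)^{2}\right)$ ($l{\left(R,o \right)} = \left(\left(o + 6\right)^{2} - 3\right) o = \left(\left(6 + o\right)^{2} - 3\right) o = \left(-3 + \left(6 + o\right)^{2}\right) o = o \left(-3 + \left(6 + o\right)^{2}\right)$)
$- \frac{294}{-139} + \frac{475}{l{\left(-7,13 \right)}} = - \frac{294}{-139} + \frac{475}{13 \left(-3 + \left(6 + 13\right)^{2}\right)} = \left(-294\right) \left(- \frac{1}{139}\right) + \frac{475}{13 \left(-3 + 19^{2}\right)} = \frac{294}{139} + \frac{475}{13 \left(-3 + 361\right)} = \frac{294}{139} + \frac{475}{13 \cdot 358} = \frac{294}{139} + \frac{475}{4654} = \frac{1434301}{646906}$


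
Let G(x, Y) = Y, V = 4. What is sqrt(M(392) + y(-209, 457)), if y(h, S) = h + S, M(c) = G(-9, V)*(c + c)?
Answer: 6*sqrt(94) ≈ 58.172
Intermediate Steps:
M(c) = 8*c (M(c) = 4*(c + c) = 4*(2*c) = 8*c)
y(h, S) = S + h
sqrt(M(392) + y(-209, 457)) = sqrt(8*392 + (457 - 209)) = sqrt(3136 + 248) = sqrt(3384) = 6*sqrt(94)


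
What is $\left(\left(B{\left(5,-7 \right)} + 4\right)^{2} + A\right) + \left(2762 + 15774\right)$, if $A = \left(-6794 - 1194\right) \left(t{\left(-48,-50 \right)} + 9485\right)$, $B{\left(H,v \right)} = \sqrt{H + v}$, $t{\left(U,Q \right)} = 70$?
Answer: $-76306790 + 8 i \sqrt{2} \approx -7.6307 \cdot 10^{7} + 11.314 i$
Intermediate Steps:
$A = -76325340$ ($A = \left(-6794 - 1194\right) \left(70 + 9485\right) = \left(-7988\right) 9555 = -76325340$)
$\left(\left(B{\left(5,-7 \right)} + 4\right)^{2} + A\right) + \left(2762 + 15774\right) = \left(\left(\sqrt{5 - 7} + 4\right)^{2} - 76325340\right) + \left(2762 + 15774\right) = \left(\left(\sqrt{-2} + 4\right)^{2} - 76325340\right) + 18536 = \left(\left(i \sqrt{2} + 4\right)^{2} - 76325340\right) + 18536 = \left(\left(4 + i \sqrt{2}\right)^{2} - 76325340\right) + 18536 = \left(-76325340 + \left(4 + i \sqrt{2}\right)^{2}\right) + 18536 = -76306804 + \left(4 + i \sqrt{2}\right)^{2}$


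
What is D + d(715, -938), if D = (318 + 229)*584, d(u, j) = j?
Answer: 318510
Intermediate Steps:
D = 319448 (D = 547*584 = 319448)
D + d(715, -938) = 319448 - 938 = 318510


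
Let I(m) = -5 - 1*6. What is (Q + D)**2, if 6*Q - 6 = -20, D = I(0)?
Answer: 1600/9 ≈ 177.78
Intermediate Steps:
I(m) = -11 (I(m) = -5 - 6 = -11)
D = -11
Q = -7/3 (Q = 1 + (1/6)*(-20) = 1 - 10/3 = -7/3 ≈ -2.3333)
(Q + D)**2 = (-7/3 - 11)**2 = (-40/3)**2 = 1600/9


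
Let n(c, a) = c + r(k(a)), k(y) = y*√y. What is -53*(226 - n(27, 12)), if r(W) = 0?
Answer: -10547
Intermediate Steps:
k(y) = y^(3/2)
n(c, a) = c (n(c, a) = c + 0 = c)
-53*(226 - n(27, 12)) = -53*(226 - 1*27) = -53*(226 - 27) = -53*199 = -10547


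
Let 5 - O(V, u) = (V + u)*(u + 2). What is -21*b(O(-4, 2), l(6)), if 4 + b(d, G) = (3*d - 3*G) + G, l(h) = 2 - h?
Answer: -903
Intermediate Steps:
O(V, u) = 5 - (2 + u)*(V + u) (O(V, u) = 5 - (V + u)*(u + 2) = 5 - (V + u)*(2 + u) = 5 - (2 + u)*(V + u))
b(d, G) = -4 - 2*G + 3*d (b(d, G) = -4 + ((3*d - 3*G) + G) = -4 + ((-3*G + 3*d) + G) = -4 + (-2*G + 3*d) = -4 - 2*G + 3*d)
-21*b(O(-4, 2), l(6)) = -21*(-4 - 2*(2 - 1*6) + 3*(5 - 1*2² - 2*(-4) - 2*2 - 1*(-4)*2)) = -21*(-4 - 2*(2 - 6) + 3*(5 - 1*4 + 8 - 4 + 8)) = -21*(-4 - 2*(-4) + 3*(5 - 4 + 8 - 4 + 8)) = -21*(-4 + 8 + 3*13) = -21*(-4 + 8 + 39) = -21*43 = -903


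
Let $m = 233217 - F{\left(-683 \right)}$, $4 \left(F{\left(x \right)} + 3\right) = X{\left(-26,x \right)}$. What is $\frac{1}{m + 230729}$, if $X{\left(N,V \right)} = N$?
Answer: $\frac{2}{927911} \approx 2.1554 \cdot 10^{-6}$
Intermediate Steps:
$F{\left(x \right)} = - \frac{19}{2}$ ($F{\left(x \right)} = -3 + \frac{1}{4} \left(-26\right) = -3 - \frac{13}{2} = - \frac{19}{2}$)
$m = \frac{466453}{2}$ ($m = 233217 - - \frac{19}{2} = 233217 + \frac{19}{2} = \frac{466453}{2} \approx 2.3323 \cdot 10^{5}$)
$\frac{1}{m + 230729} = \frac{1}{\frac{466453}{2} + 230729} = \frac{1}{\frac{927911}{2}} = \frac{2}{927911}$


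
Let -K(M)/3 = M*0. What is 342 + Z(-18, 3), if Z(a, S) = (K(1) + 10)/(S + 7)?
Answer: 343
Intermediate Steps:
K(M) = 0 (K(M) = -3*M*0 = -3*0 = 0)
Z(a, S) = 10/(7 + S) (Z(a, S) = (0 + 10)/(S + 7) = 10/(7 + S))
342 + Z(-18, 3) = 342 + 10/(7 + 3) = 342 + 10/10 = 342 + 10*(⅒) = 342 + 1 = 343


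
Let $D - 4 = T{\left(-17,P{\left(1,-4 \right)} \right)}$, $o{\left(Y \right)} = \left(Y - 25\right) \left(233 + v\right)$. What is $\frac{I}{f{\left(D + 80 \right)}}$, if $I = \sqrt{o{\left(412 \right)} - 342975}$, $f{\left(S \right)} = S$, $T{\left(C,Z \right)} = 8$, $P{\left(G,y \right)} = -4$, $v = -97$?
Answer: $\frac{i \sqrt{290343}}{92} \approx 5.8569 i$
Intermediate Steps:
$o{\left(Y \right)} = -3400 + 136 Y$ ($o{\left(Y \right)} = \left(Y - 25\right) \left(233 - 97\right) = \left(-25 + Y\right) 136 = -3400 + 136 Y$)
$D = 12$ ($D = 4 + 8 = 12$)
$I = i \sqrt{290343}$ ($I = \sqrt{\left(-3400 + 136 \cdot 412\right) - 342975} = \sqrt{\left(-3400 + 56032\right) - 342975} = \sqrt{52632 - 342975} = \sqrt{-290343} = i \sqrt{290343} \approx 538.83 i$)
$\frac{I}{f{\left(D + 80 \right)}} = \frac{i \sqrt{290343}}{12 + 80} = \frac{i \sqrt{290343}}{92}$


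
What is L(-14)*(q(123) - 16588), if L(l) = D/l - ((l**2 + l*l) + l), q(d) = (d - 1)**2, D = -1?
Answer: 4507932/7 ≈ 6.4399e+5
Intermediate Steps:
q(d) = (-1 + d)**2
L(l) = -l - 1/l - 2*l**2 (L(l) = -1/l - ((l**2 + l*l) + l) = -1/l - ((l**2 + l**2) + l) = -1/l - (2*l**2 + l) = -1/l - (l + 2*l**2) = -1/l + (-l - 2*l**2) = -l - 1/l - 2*l**2)
L(-14)*(q(123) - 16588) = (-1*(-14) - 1/(-14) - 2*(-14)**2)*((-1 + 123)**2 - 16588) = (14 - 1*(-1/14) - 2*196)*(122**2 - 16588) = (14 + 1/14 - 392)*(14884 - 16588) = -5291/14*(-1704) = 4507932/7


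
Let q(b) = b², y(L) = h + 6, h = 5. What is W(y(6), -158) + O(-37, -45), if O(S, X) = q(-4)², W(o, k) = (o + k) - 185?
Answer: -76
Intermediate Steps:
y(L) = 11 (y(L) = 5 + 6 = 11)
W(o, k) = -185 + k + o (W(o, k) = (k + o) - 185 = -185 + k + o)
O(S, X) = 256 (O(S, X) = ((-4)²)² = 16² = 256)
W(y(6), -158) + O(-37, -45) = (-185 - 158 + 11) + 256 = -332 + 256 = -76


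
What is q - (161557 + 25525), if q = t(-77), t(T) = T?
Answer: -187159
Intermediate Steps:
q = -77
q - (161557 + 25525) = -77 - (161557 + 25525) = -77 - 1*187082 = -77 - 187082 = -187159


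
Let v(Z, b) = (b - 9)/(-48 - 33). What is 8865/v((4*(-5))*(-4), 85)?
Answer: -718065/76 ≈ -9448.2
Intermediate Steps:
v(Z, b) = ⅑ - b/81 (v(Z, b) = (-9 + b)/(-81) = (-9 + b)*(-1/81) = ⅑ - b/81)
8865/v((4*(-5))*(-4), 85) = 8865/(⅑ - 1/81*85) = 8865/(⅑ - 85/81) = 8865/(-76/81) = 8865*(-81/76) = -718065/76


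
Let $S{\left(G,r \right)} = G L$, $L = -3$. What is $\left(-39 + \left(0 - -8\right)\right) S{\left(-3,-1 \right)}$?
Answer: $-279$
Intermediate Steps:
$S{\left(G,r \right)} = - 3 G$ ($S{\left(G,r \right)} = G \left(-3\right) = - 3 G$)
$\left(-39 + \left(0 - -8\right)\right) S{\left(-3,-1 \right)} = \left(-39 + \left(0 - -8\right)\right) \left(\left(-3\right) \left(-3\right)\right) = \left(-39 + \left(0 + 8\right)\right) 9 = \left(-39 + 8\right) 9 = \left(-31\right) 9 = -279$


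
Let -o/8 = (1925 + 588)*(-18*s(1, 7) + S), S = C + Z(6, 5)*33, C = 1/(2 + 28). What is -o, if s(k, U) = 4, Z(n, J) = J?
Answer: 28055132/15 ≈ 1.8703e+6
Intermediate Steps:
C = 1/30 ≈ 0.033333
S = 4951/30 (S = 1/30 + 5*33 = 1/30 + 165 = 4951/30 ≈ 165.03)
o = -28055132/15 (o = -8*(1925 + 588)*(-18*4 + 4951/30) = -20104*(-72 + 4951/30) = -20104*2791/30 = -8*7013783/30 = -28055132/15 ≈ -1.8703e+6)
-o = -1*(-28055132/15) = 28055132/15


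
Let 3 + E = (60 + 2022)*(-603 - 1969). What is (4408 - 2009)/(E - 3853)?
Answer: -2399/5358760 ≈ -0.00044768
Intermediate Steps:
E = -5354907 (E = -3 + (60 + 2022)*(-603 - 1969) = -3 + 2082*(-2572) = -3 - 5354904 = -5354907)
(4408 - 2009)/(E - 3853) = (4408 - 2009)/(-5354907 - 3853) = 2399/(-5358760) = 2399*(-1/5358760) = -2399/5358760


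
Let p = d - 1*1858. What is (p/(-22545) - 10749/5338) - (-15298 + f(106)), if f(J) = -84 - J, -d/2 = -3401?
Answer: 621212628401/40115070 ≈ 15486.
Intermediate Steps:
d = 6802 (d = -2*(-3401) = 6802)
p = 4944 (p = 6802 - 1*1858 = 6802 - 1858 = 4944)
(p/(-22545) - 10749/5338) - (-15298 + f(106)) = (4944/(-22545) - 10749/5338) - (-15298 + (-84 - 1*106)) = (4944*(-1/22545) - 10749*1/5338) - (-15298 + (-84 - 106)) = (-1648/7515 - 10749/5338) - (-15298 - 190) = -89575759/40115070 - 1*(-15488) = -89575759/40115070 + 15488 = 621212628401/40115070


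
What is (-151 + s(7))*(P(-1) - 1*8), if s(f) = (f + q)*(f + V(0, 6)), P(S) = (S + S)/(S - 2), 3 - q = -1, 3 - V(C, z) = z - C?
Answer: 2354/3 ≈ 784.67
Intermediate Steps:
V(C, z) = 3 + C - z (V(C, z) = 3 - (z - C) = 3 + (C - z) = 3 + C - z)
q = 4 (q = 3 - 1*(-1) = 3 + 1 = 4)
P(S) = 2*S/(-2 + S) (P(S) = (2*S)/(-2 + S) = 2*S/(-2 + S))
s(f) = (-3 + f)*(4 + f) (s(f) = (f + 4)*(f + (3 + 0 - 1*6)) = (4 + f)*(f + (3 + 0 - 6)) = (4 + f)*(f - 3) = (4 + f)*(-3 + f) = (-3 + f)*(4 + f))
(-151 + s(7))*(P(-1) - 1*8) = (-151 + (-12 + 7 + 7**2))*(2*(-1)/(-2 - 1) - 1*8) = (-151 + (-12 + 7 + 49))*(2*(-1)/(-3) - 8) = (-151 + 44)*(2*(-1)*(-1/3) - 8) = -107*(2/3 - 8) = -107*(-22/3) = 2354/3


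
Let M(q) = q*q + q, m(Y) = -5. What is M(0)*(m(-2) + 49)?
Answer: 0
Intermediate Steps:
M(q) = q + q² (M(q) = q² + q = q + q²)
M(0)*(m(-2) + 49) = (0*(1 + 0))*(-5 + 49) = (0*1)*44 = 0*44 = 0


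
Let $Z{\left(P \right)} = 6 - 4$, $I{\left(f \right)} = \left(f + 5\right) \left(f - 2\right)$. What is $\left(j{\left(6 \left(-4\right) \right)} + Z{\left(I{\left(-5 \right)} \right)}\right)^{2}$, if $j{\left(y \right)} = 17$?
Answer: $361$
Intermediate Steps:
$I{\left(f \right)} = \left(-2 + f\right) \left(5 + f\right)$ ($I{\left(f \right)} = \left(5 + f\right) \left(-2 + f\right) = \left(-2 + f\right) \left(5 + f\right)$)
$Z{\left(P \right)} = 2$ ($Z{\left(P \right)} = 6 - 4 = 2$)
$\left(j{\left(6 \left(-4\right) \right)} + Z{\left(I{\left(-5 \right)} \right)}\right)^{2} = \left(17 + 2\right)^{2} = 19^{2} = 361$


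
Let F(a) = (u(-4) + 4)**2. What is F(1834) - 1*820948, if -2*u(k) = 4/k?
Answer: -3283711/4 ≈ -8.2093e+5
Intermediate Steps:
u(k) = -2/k
F(a) = 81/4 (F(a) = (-2/(-4) + 4)**2 = (-2*(-1/4) + 4)**2 = (1/2 + 4)**2 = (9/2)**2 = 81/4)
F(1834) - 1*820948 = 81/4 - 1*820948 = 81/4 - 820948 = -3283711/4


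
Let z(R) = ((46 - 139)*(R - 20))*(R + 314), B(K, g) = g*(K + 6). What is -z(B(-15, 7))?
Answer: -1937469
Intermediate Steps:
B(K, g) = g*(6 + K)
z(R) = (314 + R)*(1860 - 93*R) (z(R) = (-93*(-20 + R))*(314 + R) = (1860 - 93*R)*(314 + R) = (314 + R)*(1860 - 93*R))
-z(B(-15, 7)) = -(584040 - 191394*(6 - 15) - 93*49*(6 - 15)²) = -(584040 - 191394*(-9) - 93*(7*(-9))²) = -(584040 - 27342*(-63) - 93*(-63)²) = -(584040 + 1722546 - 93*3969) = -(584040 + 1722546 - 369117) = -1*1937469 = -1937469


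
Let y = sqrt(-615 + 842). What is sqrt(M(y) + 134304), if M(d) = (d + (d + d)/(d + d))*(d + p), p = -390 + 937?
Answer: sqrt(135078 + 548*sqrt(227)) ≈ 378.60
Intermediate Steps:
p = 547
y = sqrt(227) ≈ 15.067
M(d) = (1 + d)*(547 + d) (M(d) = (d + (d + d)/(d + d))*(d + 547) = (d + (2*d)/((2*d)))*(547 + d) = (d + (2*d)*(1/(2*d)))*(547 + d) = (d + 1)*(547 + d) = (1 + d)*(547 + d))
sqrt(M(y) + 134304) = sqrt((547 + (sqrt(227))**2 + 548*sqrt(227)) + 134304) = sqrt((547 + 227 + 548*sqrt(227)) + 134304) = sqrt((774 + 548*sqrt(227)) + 134304) = sqrt(135078 + 548*sqrt(227))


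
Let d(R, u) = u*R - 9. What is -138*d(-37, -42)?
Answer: -213210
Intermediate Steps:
d(R, u) = -9 + R*u (d(R, u) = R*u - 9 = -9 + R*u)
-138*d(-37, -42) = -138*(-9 - 37*(-42)) = -138*(-9 + 1554) = -138*1545 = -213210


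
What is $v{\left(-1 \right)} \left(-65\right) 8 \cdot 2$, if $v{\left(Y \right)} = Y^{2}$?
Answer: $-1040$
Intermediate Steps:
$v{\left(-1 \right)} \left(-65\right) 8 \cdot 2 = \left(-1\right)^{2} \left(-65\right) 8 \cdot 2 = 1 \left(-65\right) 16 = \left(-65\right) 16 = -1040$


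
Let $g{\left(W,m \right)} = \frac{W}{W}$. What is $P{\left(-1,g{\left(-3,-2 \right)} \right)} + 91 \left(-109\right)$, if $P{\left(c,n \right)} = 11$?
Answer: $-9908$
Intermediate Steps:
$g{\left(W,m \right)} = 1$
$P{\left(-1,g{\left(-3,-2 \right)} \right)} + 91 \left(-109\right) = 11 + 91 \left(-109\right) = 11 - 9919 = -9908$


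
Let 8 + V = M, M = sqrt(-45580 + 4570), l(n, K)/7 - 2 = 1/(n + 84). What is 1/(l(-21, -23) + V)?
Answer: 99/664967 - 81*I*sqrt(41010)/3324835 ≈ 0.00014888 - 0.0049336*I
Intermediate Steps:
l(n, K) = 14 + 7/(84 + n) (l(n, K) = 14 + 7/(n + 84) = 14 + 7/(84 + n))
M = I*sqrt(41010) (M = sqrt(-41010) = I*sqrt(41010) ≈ 202.51*I)
V = -8 + I*sqrt(41010) ≈ -8.0 + 202.51*I
1/(l(-21, -23) + V) = 1/(7*(169 + 2*(-21))/(84 - 21) + (-8 + I*sqrt(41010))) = 1/(7*(169 - 42)/63 + (-8 + I*sqrt(41010))) = 1/(7*(1/63)*127 + (-8 + I*sqrt(41010))) = 1/(127/9 + (-8 + I*sqrt(41010))) = 1/(55/9 + I*sqrt(41010))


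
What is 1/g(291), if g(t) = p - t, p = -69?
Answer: -1/360 ≈ -0.0027778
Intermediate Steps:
g(t) = -69 - t
1/g(291) = 1/(-69 - 1*291) = 1/(-69 - 291) = 1/(-360) = -1/360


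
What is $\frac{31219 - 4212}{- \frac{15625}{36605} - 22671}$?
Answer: $- \frac{197718247}{165977516} \approx -1.1912$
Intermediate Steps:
$\frac{31219 - 4212}{- \frac{15625}{36605} - 22671} = \frac{27007}{\left(-15625\right) \frac{1}{36605} - 22671} = \frac{27007}{- \frac{3125}{7321} - 22671} = \frac{27007}{- \frac{165977516}{7321}} = 27007 \left(- \frac{7321}{165977516}\right) = - \frac{197718247}{165977516}$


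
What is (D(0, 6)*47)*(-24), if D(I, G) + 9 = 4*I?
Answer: 10152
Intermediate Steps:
D(I, G) = -9 + 4*I
(D(0, 6)*47)*(-24) = ((-9 + 4*0)*47)*(-24) = ((-9 + 0)*47)*(-24) = -9*47*(-24) = -423*(-24) = 10152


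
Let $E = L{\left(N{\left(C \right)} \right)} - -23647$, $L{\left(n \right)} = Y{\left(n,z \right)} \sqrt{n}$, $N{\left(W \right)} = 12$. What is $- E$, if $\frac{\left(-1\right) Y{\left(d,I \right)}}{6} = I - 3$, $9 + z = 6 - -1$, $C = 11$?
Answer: $-23647 - 60 \sqrt{3} \approx -23751.0$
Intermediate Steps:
$z = -2$ ($z = -9 + \left(6 - -1\right) = -9 + \left(6 + 1\right) = -9 + 7 = -2$)
$Y{\left(d,I \right)} = 18 - 6 I$ ($Y{\left(d,I \right)} = - 6 \left(I - 3\right) = - 6 \left(-3 + I\right) = 18 - 6 I$)
$L{\left(n \right)} = 30 \sqrt{n}$ ($L{\left(n \right)} = \left(18 - -12\right) \sqrt{n} = \left(18 + 12\right) \sqrt{n} = 30 \sqrt{n}$)
$E = 23647 + 60 \sqrt{3}$ ($E = 30 \sqrt{12} - -23647 = 30 \cdot 2 \sqrt{3} + 23647 = 60 \sqrt{3} + 23647 = 23647 + 60 \sqrt{3} \approx 23751.0$)
$- E = - (23647 + 60 \sqrt{3}) = -23647 - 60 \sqrt{3}$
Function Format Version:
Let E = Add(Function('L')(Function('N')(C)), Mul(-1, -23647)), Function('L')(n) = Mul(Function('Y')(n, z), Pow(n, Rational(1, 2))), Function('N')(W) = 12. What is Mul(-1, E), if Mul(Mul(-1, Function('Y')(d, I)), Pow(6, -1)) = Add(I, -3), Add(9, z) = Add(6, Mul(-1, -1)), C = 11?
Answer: Add(-23647, Mul(-60, Pow(3, Rational(1, 2)))) ≈ -23751.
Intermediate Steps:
z = -2 (z = Add(-9, Add(6, Mul(-1, -1))) = Add(-9, Add(6, 1)) = Add(-9, 7) = -2)
Function('Y')(d, I) = Add(18, Mul(-6, I)) (Function('Y')(d, I) = Mul(-6, Add(I, -3)) = Mul(-6, Add(-3, I)) = Add(18, Mul(-6, I)))
Function('L')(n) = Mul(30, Pow(n, Rational(1, 2))) (Function('L')(n) = Mul(Add(18, Mul(-6, -2)), Pow(n, Rational(1, 2))) = Mul(Add(18, 12), Pow(n, Rational(1, 2))) = Mul(30, Pow(n, Rational(1, 2))))
E = Add(23647, Mul(60, Pow(3, Rational(1, 2)))) (E = Add(Mul(30, Pow(12, Rational(1, 2))), Mul(-1, -23647)) = Add(Mul(30, Mul(2, Pow(3, Rational(1, 2)))), 23647) = Add(Mul(60, Pow(3, Rational(1, 2))), 23647) = Add(23647, Mul(60, Pow(3, Rational(1, 2)))) ≈ 23751.)
Mul(-1, E) = Mul(-1, Add(23647, Mul(60, Pow(3, Rational(1, 2))))) = Add(-23647, Mul(-60, Pow(3, Rational(1, 2))))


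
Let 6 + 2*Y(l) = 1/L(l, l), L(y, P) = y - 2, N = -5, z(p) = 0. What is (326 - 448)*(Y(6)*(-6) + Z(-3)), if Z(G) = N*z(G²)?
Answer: -4209/2 ≈ -2104.5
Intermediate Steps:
L(y, P) = -2 + y
Z(G) = 0 (Z(G) = -5*0 = 0)
Y(l) = -3 + 1/(2*(-2 + l))
(326 - 448)*(Y(6)*(-6) + Z(-3)) = (326 - 448)*(((13 - 6*6)/(2*(-2 + 6)))*(-6) + 0) = -122*(((½)*(13 - 36)/4)*(-6) + 0) = -122*(((½)*(¼)*(-23))*(-6) + 0) = -122*(-23/8*(-6) + 0) = -122*(69/4 + 0) = -122*69/4 = -4209/2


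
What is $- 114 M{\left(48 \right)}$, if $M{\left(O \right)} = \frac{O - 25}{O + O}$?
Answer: $- \frac{437}{16} \approx -27.313$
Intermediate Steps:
$M{\left(O \right)} = \frac{-25 + O}{2 O}$
$- 114 M{\left(48 \right)} = - 114 \frac{-25 + 48}{2 \cdot 48} = - 114 \cdot \frac{1}{2} \cdot \frac{1}{48} \cdot 23 = \left(-114\right) \frac{23}{96} = - \frac{437}{16}$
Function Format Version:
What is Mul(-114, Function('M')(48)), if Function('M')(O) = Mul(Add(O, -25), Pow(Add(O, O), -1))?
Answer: Rational(-437, 16) ≈ -27.313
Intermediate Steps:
Function('M')(O) = Mul(Rational(1, 2), Pow(O, -1), Add(-25, O)) (Function('M')(O) = Mul(Add(-25, O), Pow(Mul(2, O), -1)) = Mul(Add(-25, O), Mul(Rational(1, 2), Pow(O, -1))) = Mul(Rational(1, 2), Pow(O, -1), Add(-25, O)))
Mul(-114, Function('M')(48)) = Mul(-114, Mul(Rational(1, 2), Pow(48, -1), Add(-25, 48))) = Mul(-114, Mul(Rational(1, 2), Rational(1, 48), 23)) = Mul(-114, Rational(23, 96)) = Rational(-437, 16)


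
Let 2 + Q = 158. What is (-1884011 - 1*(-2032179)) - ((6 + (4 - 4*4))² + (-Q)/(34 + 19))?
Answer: 7851152/53 ≈ 1.4814e+5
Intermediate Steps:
Q = 156 (Q = -2 + 158 = 156)
(-1884011 - 1*(-2032179)) - ((6 + (4 - 4*4))² + (-Q)/(34 + 19)) = (-1884011 - 1*(-2032179)) - ((6 + (4 - 4*4))² + (-1*156)/(34 + 19)) = (-1884011 + 2032179) - ((6 + (4 - 16))² - 156/53) = 148168 - ((6 - 12)² - 156*1/53) = 148168 - ((-6)² - 156/53) = 148168 - (36 - 156/53) = 148168 - 1*1752/53 = 148168 - 1752/53 = 7851152/53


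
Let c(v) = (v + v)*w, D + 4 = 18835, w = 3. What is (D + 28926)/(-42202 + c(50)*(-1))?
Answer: -47757/42502 ≈ -1.1236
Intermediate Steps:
D = 18831 (D = -4 + 18835 = 18831)
c(v) = 6*v (c(v) = (v + v)*3 = (2*v)*3 = 6*v)
(D + 28926)/(-42202 + c(50)*(-1)) = (18831 + 28926)/(-42202 + (6*50)*(-1)) = 47757/(-42202 + 300*(-1)) = 47757/(-42202 - 300) = 47757/(-42502) = 47757*(-1/42502) = -47757/42502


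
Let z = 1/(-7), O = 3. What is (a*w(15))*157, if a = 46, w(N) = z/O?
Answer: -7222/21 ≈ -343.90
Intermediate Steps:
z = -⅐ ≈ -0.14286
w(N) = -1/21 (w(N) = -⅐/3 = -⅐*⅓ = -1/21)
(a*w(15))*157 = (46*(-1/21))*157 = -46/21*157 = -7222/21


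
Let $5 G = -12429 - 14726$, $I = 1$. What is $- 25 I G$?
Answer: $135775$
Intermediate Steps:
$G = -5431$ ($G = \frac{-12429 - 14726}{5} = \frac{1}{5} \left(-27155\right) = -5431$)
$- 25 I G = \left(-25\right) 1 \left(-5431\right) = \left(-25\right) \left(-5431\right) = 135775$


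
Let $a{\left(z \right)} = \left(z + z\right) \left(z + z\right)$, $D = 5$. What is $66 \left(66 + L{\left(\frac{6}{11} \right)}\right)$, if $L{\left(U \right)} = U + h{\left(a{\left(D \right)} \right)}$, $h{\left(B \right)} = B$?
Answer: $10992$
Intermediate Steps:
$a{\left(z \right)} = 4 z^{2}$ ($a{\left(z \right)} = 2 z 2 z = 4 z^{2}$)
$L{\left(U \right)} = 100 + U$ ($L{\left(U \right)} = U + 4 \cdot 5^{2} = U + 4 \cdot 25 = U + 100 = 100 + U$)
$66 \left(66 + L{\left(\frac{6}{11} \right)}\right) = 66 \left(66 + \left(100 + \frac{6}{11}\right)\right) = 66 \left(66 + \frac{1106}{11}\right) = 66 \cdot \frac{1832}{11} = 10992$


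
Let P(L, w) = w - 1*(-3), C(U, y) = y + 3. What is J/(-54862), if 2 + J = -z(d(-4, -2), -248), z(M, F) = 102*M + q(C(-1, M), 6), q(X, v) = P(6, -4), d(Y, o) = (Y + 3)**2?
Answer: 103/54862 ≈ 0.0018774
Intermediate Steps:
C(U, y) = 3 + y
P(L, w) = 3 + w (P(L, w) = w + 3 = 3 + w)
d(Y, o) = (3 + Y)**2
q(X, v) = -1 (q(X, v) = 3 - 4 = -1)
z(M, F) = -1 + 102*M (z(M, F) = 102*M - 1 = -1 + 102*M)
J = -103 (J = -2 - (-1 + 102*(3 - 4)**2) = -2 - (-1 + 102*(-1)**2) = -2 - (-1 + 102*1) = -2 - (-1 + 102) = -2 - 1*101 = -2 - 101 = -103)
J/(-54862) = -103/(-54862) = -103*(-1/54862) = 103/54862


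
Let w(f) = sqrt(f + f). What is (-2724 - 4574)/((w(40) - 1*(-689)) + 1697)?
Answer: -4353257/1423229 + 7298*sqrt(5)/1423229 ≈ -3.0473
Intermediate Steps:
w(f) = sqrt(2)*sqrt(f) (w(f) = sqrt(2*f) = sqrt(2)*sqrt(f))
(-2724 - 4574)/((w(40) - 1*(-689)) + 1697) = (-2724 - 4574)/((sqrt(2)*sqrt(40) - 1*(-689)) + 1697) = -7298/((sqrt(2)*(2*sqrt(10)) + 689) + 1697) = -7298/((4*sqrt(5) + 689) + 1697) = -7298/((689 + 4*sqrt(5)) + 1697) = -7298/(2386 + 4*sqrt(5))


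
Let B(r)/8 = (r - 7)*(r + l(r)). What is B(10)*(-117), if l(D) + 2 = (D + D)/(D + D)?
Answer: -25272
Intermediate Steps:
l(D) = -1 (l(D) = -2 + (D + D)/(D + D) = -2 + (2*D)/((2*D)) = -2 + (2*D)*(1/(2*D)) = -2 + 1 = -1)
B(r) = 8*(-1 + r)*(-7 + r) (B(r) = 8*((r - 7)*(r - 1)) = 8*((-7 + r)*(-1 + r)) = 8*((-1 + r)*(-7 + r)) = 8*(-1 + r)*(-7 + r))
B(10)*(-117) = (56 - 64*10 + 8*10²)*(-117) = (56 - 640 + 8*100)*(-117) = (56 - 640 + 800)*(-117) = 216*(-117) = -25272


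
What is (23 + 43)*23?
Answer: 1518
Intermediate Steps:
(23 + 43)*23 = 66*23 = 1518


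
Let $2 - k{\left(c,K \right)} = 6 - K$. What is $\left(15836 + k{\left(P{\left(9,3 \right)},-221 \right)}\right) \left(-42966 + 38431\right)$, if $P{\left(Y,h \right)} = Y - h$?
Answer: $-70795885$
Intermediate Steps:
$k{\left(c,K \right)} = -4 + K$ ($k{\left(c,K \right)} = 2 - \left(6 - K\right) = 2 + \left(-6 + K\right) = -4 + K$)
$\left(15836 + k{\left(P{\left(9,3 \right)},-221 \right)}\right) \left(-42966 + 38431\right) = \left(15836 - 225\right) \left(-42966 + 38431\right) = \left(15836 - 225\right) \left(-4535\right) = 15611 \left(-4535\right) = -70795885$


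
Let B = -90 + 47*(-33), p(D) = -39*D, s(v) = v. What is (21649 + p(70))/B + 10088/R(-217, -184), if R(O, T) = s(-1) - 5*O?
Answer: -988447/444711 ≈ -2.2227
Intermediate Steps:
R(O, T) = -1 - 5*O
B = -1641 (B = -90 - 1551 = -1641)
(21649 + p(70))/B + 10088/R(-217, -184) = (21649 - 39*70)/(-1641) + 10088/(-1 - 5*(-217)) = (21649 - 2730)*(-1/1641) + 10088/(-1 + 1085) = 18919*(-1/1641) + 10088/1084 = -18919/1641 + 10088*(1/1084) = -18919/1641 + 2522/271 = -988447/444711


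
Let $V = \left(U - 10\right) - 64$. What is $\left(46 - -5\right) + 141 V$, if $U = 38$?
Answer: $-5025$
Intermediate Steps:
$V = -36$ ($V = \left(38 - 10\right) - 64 = 28 - 64 = -36$)
$\left(46 - -5\right) + 141 V = \left(46 - -5\right) + 141 \left(-36\right) = \left(46 + 5\right) - 5076 = 51 - 5076 = -5025$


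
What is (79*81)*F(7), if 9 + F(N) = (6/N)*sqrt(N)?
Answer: -57591 + 38394*sqrt(7)/7 ≈ -43079.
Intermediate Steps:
F(N) = -9 + 6/sqrt(N) (F(N) = -9 + (6/N)*sqrt(N) = -9 + 6/sqrt(N))
(79*81)*F(7) = (79*81)*(-9 + 6/sqrt(7)) = 6399*(-9 + 6*(sqrt(7)/7)) = 6399*(-9 + 6*sqrt(7)/7) = -57591 + 38394*sqrt(7)/7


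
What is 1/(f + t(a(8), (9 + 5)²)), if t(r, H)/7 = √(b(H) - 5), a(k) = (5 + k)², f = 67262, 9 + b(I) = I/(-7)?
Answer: 33631/2262089351 - 7*I*√42/4524178702 ≈ 1.4867e-5 - 1.0027e-8*I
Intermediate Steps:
b(I) = -9 - I/7 (b(I) = -9 + I/(-7) = -9 + I*(-⅐) = -9 - I/7)
t(r, H) = 7*√(-14 - H/7) (t(r, H) = 7*√((-9 - H/7) - 5) = 7*√(-14 - H/7))
1/(f + t(a(8), (9 + 5)²)) = 1/(67262 + √(-686 - 7*(9 + 5)²)) = 1/(67262 + √(-686 - 7*14²)) = 1/(67262 + √(-686 - 7*196)) = 1/(67262 + √(-686 - 1372)) = 1/(67262 + √(-2058)) = 1/(67262 + 7*I*√42)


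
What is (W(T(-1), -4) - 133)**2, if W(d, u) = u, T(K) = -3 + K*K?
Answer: 18769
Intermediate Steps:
T(K) = -3 + K**2
(W(T(-1), -4) - 133)**2 = (-4 - 133)**2 = (-137)**2 = 18769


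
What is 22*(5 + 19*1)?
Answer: 528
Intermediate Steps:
22*(5 + 19*1) = 22*(5 + 19) = 22*24 = 528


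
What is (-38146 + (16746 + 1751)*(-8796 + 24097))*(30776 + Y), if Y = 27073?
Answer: 16370367505899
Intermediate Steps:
(-38146 + (16746 + 1751)*(-8796 + 24097))*(30776 + Y) = (-38146 + (16746 + 1751)*(-8796 + 24097))*(30776 + 27073) = (-38146 + 18497*15301)*57849 = (-38146 + 283022597)*57849 = 282984451*57849 = 16370367505899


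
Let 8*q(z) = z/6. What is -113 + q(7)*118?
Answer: -2299/24 ≈ -95.792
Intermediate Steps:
q(z) = z/48 (q(z) = (z/6)/8 = z/48)
-113 + q(7)*118 = -113 + ((1/48)*7)*118 = -113 + (7/48)*118 = -113 + 413/24 = -2299/24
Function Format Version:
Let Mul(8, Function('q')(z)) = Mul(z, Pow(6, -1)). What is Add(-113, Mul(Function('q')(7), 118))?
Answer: Rational(-2299, 24) ≈ -95.792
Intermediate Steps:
Function('q')(z) = Mul(Rational(1, 48), z) (Function('q')(z) = Mul(Rational(1, 8), Mul(z, Pow(6, -1))) = Mul(Rational(1, 8), Mul(z, Rational(1, 6))) = Mul(Rational(1, 8), Mul(Rational(1, 6), z)) = Mul(Rational(1, 48), z))
Add(-113, Mul(Function('q')(7), 118)) = Add(-113, Mul(Mul(Rational(1, 48), 7), 118)) = Add(-113, Mul(Rational(7, 48), 118)) = Add(-113, Rational(413, 24)) = Rational(-2299, 24)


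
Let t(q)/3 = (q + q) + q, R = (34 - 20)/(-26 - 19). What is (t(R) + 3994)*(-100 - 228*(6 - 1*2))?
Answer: -20195472/5 ≈ -4.0391e+6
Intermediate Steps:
R = -14/45 (R = 14/(-45) = 14*(-1/45) = -14/45 ≈ -0.31111)
t(q) = 9*q (t(q) = 3*((q + q) + q) = 3*(2*q + q) = 3*(3*q) = 9*q)
(t(R) + 3994)*(-100 - 228*(6 - 1*2)) = (9*(-14/45) + 3994)*(-100 - 228*(6 - 1*2)) = (-14/5 + 3994)*(-100 - 228*(6 - 2)) = 19956*(-100 - 228*4)/5 = 19956*(-100 - 912)/5 = (19956/5)*(-1012) = -20195472/5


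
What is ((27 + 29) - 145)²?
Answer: 7921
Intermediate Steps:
((27 + 29) - 145)² = (56 - 145)² = (-89)² = 7921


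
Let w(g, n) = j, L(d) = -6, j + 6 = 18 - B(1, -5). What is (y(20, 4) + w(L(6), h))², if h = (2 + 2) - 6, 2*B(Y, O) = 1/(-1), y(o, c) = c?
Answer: 1089/4 ≈ 272.25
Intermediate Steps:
B(Y, O) = -½ (B(Y, O) = (½)/(-1) = (½)*(-1) = -½)
h = -2 (h = 4 - 6 = -2)
j = 25/2 (j = -6 + (18 - 1*(-½)) = -6 + (18 + ½) = -6 + 37/2 = 25/2 ≈ 12.500)
w(g, n) = 25/2
(y(20, 4) + w(L(6), h))² = (4 + 25/2)² = (33/2)² = 1089/4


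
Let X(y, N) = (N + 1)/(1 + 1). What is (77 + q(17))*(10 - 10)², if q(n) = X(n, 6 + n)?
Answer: 0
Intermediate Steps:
X(y, N) = ½ + N/2 (X(y, N) = (1 + N)/2 = (1 + N)*(½) = ½ + N/2)
q(n) = 7/2 + n/2 (q(n) = ½ + (6 + n)/2 = ½ + (3 + n/2) = 7/2 + n/2)
(77 + q(17))*(10 - 10)² = (77 + (7/2 + (½)*17))*(10 - 10)² = (77 + (7/2 + 17/2))*0² = (77 + 12)*0 = 89*0 = 0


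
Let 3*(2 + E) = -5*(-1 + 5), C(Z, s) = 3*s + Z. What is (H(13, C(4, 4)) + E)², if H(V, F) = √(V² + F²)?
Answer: 4501/9 - 260*√17/3 ≈ 142.78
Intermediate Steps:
C(Z, s) = Z + 3*s
E = -26/3 (E = -2 + (-5*(-1 + 5))/3 = -2 + (-5*4)/3 = -2 + (⅓)*(-20) = -2 - 20/3 = -26/3 ≈ -8.6667)
H(V, F) = √(F² + V²)
(H(13, C(4, 4)) + E)² = (√((4 + 3*4)² + 13²) - 26/3)² = (√((4 + 12)² + 169) - 26/3)² = (√(16² + 169) - 26/3)² = (√(256 + 169) - 26/3)² = (√425 - 26/3)² = (5*√17 - 26/3)² = (-26/3 + 5*√17)²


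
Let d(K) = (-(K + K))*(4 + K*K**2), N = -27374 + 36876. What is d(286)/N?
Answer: -6690586760/4751 ≈ -1.4082e+6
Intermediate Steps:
N = 9502
d(K) = -2*K*(4 + K**3) (d(K) = (-2*K)*(4 + K**3) = -2*K*(4 + K**3))
d(286)/N = -2*286*(4 + 286**3)/9502 = -2*286*(4 + 23393656)*(1/9502) = -2*286*23393660*(1/9502) = -13381173520*1/9502 = -6690586760/4751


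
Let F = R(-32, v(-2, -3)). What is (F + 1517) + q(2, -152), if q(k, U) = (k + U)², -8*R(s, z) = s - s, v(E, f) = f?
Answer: 24017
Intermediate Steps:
R(s, z) = 0 (R(s, z) = -(s - s)/8 = -⅛*0 = 0)
F = 0
q(k, U) = (U + k)²
(F + 1517) + q(2, -152) = (0 + 1517) + (-152 + 2)² = 1517 + (-150)² = 1517 + 22500 = 24017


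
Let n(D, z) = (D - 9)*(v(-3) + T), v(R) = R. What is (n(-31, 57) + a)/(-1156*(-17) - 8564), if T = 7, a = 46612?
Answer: 553/132 ≈ 4.1894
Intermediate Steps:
n(D, z) = -36 + 4*D (n(D, z) = (D - 9)*(-3 + 7) = (-9 + D)*4 = -36 + 4*D)
(n(-31, 57) + a)/(-1156*(-17) - 8564) = ((-36 + 4*(-31)) + 46612)/(-1156*(-17) - 8564) = ((-36 - 124) + 46612)/(19652 - 8564) = (-160 + 46612)/11088 = 46452*(1/11088) = 553/132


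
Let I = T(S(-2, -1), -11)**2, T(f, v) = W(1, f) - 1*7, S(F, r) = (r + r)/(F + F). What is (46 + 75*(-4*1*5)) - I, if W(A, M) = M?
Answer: -5985/4 ≈ -1496.3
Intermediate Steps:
S(F, r) = r/F (S(F, r) = (2*r)/((2*F)) = (2*r)*(1/(2*F)) = r/F)
T(f, v) = -7 + f (T(f, v) = f - 1*7 = f - 7 = -7 + f)
I = 169/4 (I = (-7 - 1/(-2))**2 = (-7 - 1*(-1/2))**2 = (-7 + 1/2)**2 = (-13/2)**2 = 169/4 ≈ 42.250)
(46 + 75*(-4*1*5)) - I = (46 + 75*(-4*1*5)) - 1*169/4 = (46 + 75*(-4*5)) - 169/4 = (46 + 75*(-20)) - 169/4 = (46 - 1500) - 169/4 = -1454 - 169/4 = -5985/4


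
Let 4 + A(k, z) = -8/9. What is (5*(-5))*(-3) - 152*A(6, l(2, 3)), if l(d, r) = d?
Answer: 7363/9 ≈ 818.11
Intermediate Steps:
A(k, z) = -44/9 (A(k, z) = -4 - 8/9 = -44/9)
(5*(-5))*(-3) - 152*A(6, l(2, 3)) = (5*(-5))*(-3) - 152*(-44/9) = -25*(-3) + 6688/9 = 75 + 6688/9 = 7363/9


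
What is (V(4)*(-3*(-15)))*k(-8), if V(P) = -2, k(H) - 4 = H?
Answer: 360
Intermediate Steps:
k(H) = 4 + H
(V(4)*(-3*(-15)))*k(-8) = (-(-6)*(-15))*(4 - 8) = -2*45*(-4) = -90*(-4) = 360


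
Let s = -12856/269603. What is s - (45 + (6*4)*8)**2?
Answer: -15143343763/269603 ≈ -56169.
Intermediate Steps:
s = -12856/269603 (s = -12856*1/269603 = -12856/269603 ≈ -0.047685)
s - (45 + (6*4)*8)**2 = -12856/269603 - (45 + (6*4)*8)**2 = -12856/269603 - (45 + 24*8)**2 = -12856/269603 - (45 + 192)**2 = -12856/269603 - 1*237**2 = -12856/269603 - 1*56169 = -12856/269603 - 56169 = -15143343763/269603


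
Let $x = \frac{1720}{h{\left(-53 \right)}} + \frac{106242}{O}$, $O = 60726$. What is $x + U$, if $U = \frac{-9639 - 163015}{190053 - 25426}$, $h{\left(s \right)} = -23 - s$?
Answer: $\frac{290087514589}{4998569601} \approx 58.034$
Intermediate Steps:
$U = - \frac{172654}{164627} \approx -1.0488$
$x = \frac{1793933}{30363}$ ($x = \frac{1720}{-23 - -53} + \frac{106242}{60726} = \frac{1720}{-23 + 53} + 106242 \cdot \frac{1}{60726} = \frac{1720}{30} + \frac{17707}{10121} = 1720 \cdot \frac{1}{30} + \frac{17707}{10121} = \frac{172}{3} + \frac{17707}{10121} = \frac{1793933}{30363} \approx 59.083$)
$x + U = \frac{1793933}{30363} - \frac{172654}{164627} = \frac{290087514589}{4998569601}$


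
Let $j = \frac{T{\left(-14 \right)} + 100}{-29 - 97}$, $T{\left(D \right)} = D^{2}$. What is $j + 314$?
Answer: $\frac{19634}{63} \approx 311.65$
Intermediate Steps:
$j = - \frac{148}{63}$ ($j = \frac{\left(-14\right)^{2} + 100}{-29 - 97} = \frac{196 + 100}{-126} = 296 \left(- \frac{1}{126}\right) = - \frac{148}{63} \approx -2.3492$)
$j + 314 = - \frac{148}{63} + 314 = \frac{19634}{63}$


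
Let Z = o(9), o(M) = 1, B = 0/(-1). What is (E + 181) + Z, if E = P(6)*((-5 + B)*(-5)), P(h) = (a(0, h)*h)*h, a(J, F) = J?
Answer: 182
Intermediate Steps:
B = 0 (B = 0*(-1) = 0)
Z = 1
P(h) = 0 (P(h) = (0*h)*h = 0*h = 0)
E = 0 (E = 0*((-5 + 0)*(-5)) = 0*(-5*(-5)) = 0*25 = 0)
(E + 181) + Z = (0 + 181) + 1 = 181 + 1 = 182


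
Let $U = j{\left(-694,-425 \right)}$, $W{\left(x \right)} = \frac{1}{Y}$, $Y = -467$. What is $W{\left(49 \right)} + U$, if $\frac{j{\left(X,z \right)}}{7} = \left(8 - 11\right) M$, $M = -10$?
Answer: $\frac{98069}{467} \approx 210.0$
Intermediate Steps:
$W{\left(x \right)} = - \frac{1}{467}$ ($W{\left(x \right)} = \frac{1}{-467} = - \frac{1}{467}$)
$j{\left(X,z \right)} = 210$ ($j{\left(X,z \right)} = 7 \left(8 - 11\right) \left(-10\right) = 7 \left(\left(-3\right) \left(-10\right)\right) = 7 \cdot 30 = 210$)
$U = 210$
$W{\left(49 \right)} + U = - \frac{1}{467} + 210 = \frac{98069}{467}$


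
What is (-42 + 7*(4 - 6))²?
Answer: 3136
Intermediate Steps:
(-42 + 7*(4 - 6))² = (-42 + 7*(-2))² = (-42 - 14)² = (-56)² = 3136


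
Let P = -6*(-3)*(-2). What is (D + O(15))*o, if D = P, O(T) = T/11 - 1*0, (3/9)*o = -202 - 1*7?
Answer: 21717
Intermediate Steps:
o = -627 (o = 3*(-202 - 1*7) = 3*(-202 - 7) = 3*(-209) = -627)
P = -36 (P = 18*(-2) = -36)
O(T) = T/11 (O(T) = T*(1/11) + 0 = T/11 + 0 = T/11)
D = -36
(D + O(15))*o = (-36 + (1/11)*15)*(-627) = (-36 + 15/11)*(-627) = -381/11*(-627) = 21717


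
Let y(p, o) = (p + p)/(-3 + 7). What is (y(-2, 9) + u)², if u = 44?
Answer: 1849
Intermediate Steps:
y(p, o) = p/2 (y(p, o) = (2*p)/4 = (2*p)*(¼) = p/2)
(y(-2, 9) + u)² = ((½)*(-2) + 44)² = (-1 + 44)² = 43² = 1849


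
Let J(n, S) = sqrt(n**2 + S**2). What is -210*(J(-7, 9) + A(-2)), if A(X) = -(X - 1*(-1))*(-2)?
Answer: 420 - 210*sqrt(130) ≈ -1974.4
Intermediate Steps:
J(n, S) = sqrt(S**2 + n**2)
A(X) = 2 + 2*X (A(X) = -(X + 1)*(-2) = -(1 + X)*(-2) = (-1 - X)*(-2) = 2 + 2*X)
-210*(J(-7, 9) + A(-2)) = -210*(sqrt(9**2 + (-7)**2) + (2 + 2*(-2))) = -210*(sqrt(81 + 49) + (2 - 4)) = -210*(sqrt(130) - 2) = -210*(-2 + sqrt(130)) = 420 - 210*sqrt(130)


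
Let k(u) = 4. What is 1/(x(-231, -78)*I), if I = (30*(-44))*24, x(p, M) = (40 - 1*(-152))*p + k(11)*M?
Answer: 1/1414955520 ≈ 7.0674e-10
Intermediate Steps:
x(p, M) = 4*M + 192*p (x(p, M) = (40 - 1*(-152))*p + 4*M = (40 + 152)*p + 4*M = 192*p + 4*M = 4*M + 192*p)
I = -31680 (I = -1320*24 = -31680)
1/(x(-231, -78)*I) = 1/((4*(-78) + 192*(-231))*(-31680)) = -1/31680/(-312 - 44352) = -1/31680/(-44664) = -1/44664*(-1/31680) = 1/1414955520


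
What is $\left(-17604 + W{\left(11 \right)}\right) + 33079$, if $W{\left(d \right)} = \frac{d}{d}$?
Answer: $15476$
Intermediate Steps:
$W{\left(d \right)} = 1$
$\left(-17604 + W{\left(11 \right)}\right) + 33079 = \left(-17604 + 1\right) + 33079 = -17603 + 33079 = 15476$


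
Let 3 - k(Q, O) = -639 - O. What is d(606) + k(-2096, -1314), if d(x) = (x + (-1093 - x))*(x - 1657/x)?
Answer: -399985079/606 ≈ -6.6004e+5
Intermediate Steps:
k(Q, O) = 642 + O (k(Q, O) = 3 - (-639 - O) = 3 + (639 + O) = 642 + O)
d(x) = -1093*x + 1811101/x (d(x) = -1093*(x - 1657/x) = -1093*x + 1811101/x)
d(606) + k(-2096, -1314) = (-1093*606 + 1811101/606) + (642 - 1314) = (-662358 + 1811101*(1/606)) - 672 = (-662358 + 1811101/606) - 672 = -399577847/606 - 672 = -399985079/606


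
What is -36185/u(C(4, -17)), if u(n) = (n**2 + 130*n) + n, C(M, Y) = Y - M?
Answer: 7237/462 ≈ 15.665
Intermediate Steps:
u(n) = n**2 + 131*n
-36185/u(C(4, -17)) = -36185*1/((-17 - 1*4)*(131 + (-17 - 1*4))) = -36185*1/((-17 - 4)*(131 + (-17 - 4))) = -36185*(-1/(21*(131 - 21))) = -36185/((-21*110)) = -36185/(-2310) = -36185*(-1/2310) = 7237/462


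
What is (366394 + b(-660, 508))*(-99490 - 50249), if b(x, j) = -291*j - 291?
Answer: -32684280225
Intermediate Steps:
b(x, j) = -291 - 291*j
(366394 + b(-660, 508))*(-99490 - 50249) = (366394 + (-291 - 291*508))*(-99490 - 50249) = (366394 + (-291 - 147828))*(-149739) = (366394 - 148119)*(-149739) = 218275*(-149739) = -32684280225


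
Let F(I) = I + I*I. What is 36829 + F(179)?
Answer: 69049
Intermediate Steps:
F(I) = I + I**2
36829 + F(179) = 36829 + 179*(1 + 179) = 36829 + 179*180 = 36829 + 32220 = 69049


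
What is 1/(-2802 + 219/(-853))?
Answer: -853/2390325 ≈ -0.00035686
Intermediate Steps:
1/(-2802 + 219/(-853)) = 1/(-2802 + 219*(-1/853)) = 1/(-2802 - 219/853) = 1/(-2390325/853) = -853/2390325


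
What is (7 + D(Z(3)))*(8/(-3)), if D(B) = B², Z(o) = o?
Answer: -128/3 ≈ -42.667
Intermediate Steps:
(7 + D(Z(3)))*(8/(-3)) = (7 + 3²)*(8/(-3)) = (7 + 9)*(8*(-⅓)) = 16*(-8/3) = -128/3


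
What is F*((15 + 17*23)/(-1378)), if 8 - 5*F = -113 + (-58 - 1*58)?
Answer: -48111/3445 ≈ -13.965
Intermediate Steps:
F = 237/5 (F = 8/5 - (-113 + (-58 - 1*58))/5 = 8/5 - (-113 + (-58 - 58))/5 = 8/5 - (-113 - 116)/5 = 8/5 - 1/5*(-229) = 8/5 + 229/5 = 237/5 ≈ 47.400)
F*((15 + 17*23)/(-1378)) = 237*((15 + 17*23)/(-1378))/5 = 237*((15 + 391)*(-1/1378))/5 = 237*(406*(-1/1378))/5 = (237/5)*(-203/689) = -48111/3445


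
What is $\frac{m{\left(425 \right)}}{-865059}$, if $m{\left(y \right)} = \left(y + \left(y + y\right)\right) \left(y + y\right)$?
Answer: $- \frac{361250}{288353} \approx -1.2528$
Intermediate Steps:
$m{\left(y \right)} = 6 y^{2}$ ($m{\left(y \right)} = \left(y + 2 y\right) 2 y = 3 y 2 y = 6 y^{2}$)
$\frac{m{\left(425 \right)}}{-865059} = \frac{6 \cdot 425^{2}}{-865059} = 6 \cdot 180625 \left(- \frac{1}{865059}\right) = 1083750 \left(- \frac{1}{865059}\right) = - \frac{361250}{288353}$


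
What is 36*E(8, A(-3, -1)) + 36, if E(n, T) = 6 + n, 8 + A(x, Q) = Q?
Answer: 540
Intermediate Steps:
A(x, Q) = -8 + Q
36*E(8, A(-3, -1)) + 36 = 36*(6 + 8) + 36 = 36*14 + 36 = 504 + 36 = 540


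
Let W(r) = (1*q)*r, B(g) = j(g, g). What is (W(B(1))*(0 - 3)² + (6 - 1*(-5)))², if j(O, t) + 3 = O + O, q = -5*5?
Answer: 55696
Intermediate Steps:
q = -25
j(O, t) = -3 + 2*O (j(O, t) = -3 + (O + O) = -3 + 2*O)
B(g) = -3 + 2*g
W(r) = -25*r (W(r) = (1*(-25))*r = -25*r)
(W(B(1))*(0 - 3)² + (6 - 1*(-5)))² = ((-25*(-3 + 2*1))*(0 - 3)² + (6 - 1*(-5)))² = (-25*(-3 + 2)*(-3)² + (6 + 5))² = (-25*(-1)*9 + 11)² = (25*9 + 11)² = (225 + 11)² = 236² = 55696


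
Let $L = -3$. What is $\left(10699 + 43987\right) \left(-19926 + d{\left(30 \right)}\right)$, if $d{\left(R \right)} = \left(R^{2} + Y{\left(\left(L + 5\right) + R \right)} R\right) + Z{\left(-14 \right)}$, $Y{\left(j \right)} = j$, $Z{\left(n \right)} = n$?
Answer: $-988722880$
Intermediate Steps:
$d{\left(R \right)} = -14 + R^{2} + R \left(2 + R\right)$ ($d{\left(R \right)} = \left(R^{2} + \left(\left(-3 + 5\right) + R\right) R\right) - 14 = \left(R^{2} + \left(2 + R\right) R\right) - 14 = \left(R^{2} + R \left(2 + R\right)\right) - 14 = -14 + R^{2} + R \left(2 + R\right)$)
$\left(10699 + 43987\right) \left(-19926 + d{\left(30 \right)}\right) = \left(10699 + 43987\right) \left(-19926 + \left(-14 + 2 \cdot 30 + 2 \cdot 30^{2}\right)\right) = 54686 \left(-19926 + \left(-14 + 60 + 2 \cdot 900\right)\right) = 54686 \left(-19926 + \left(-14 + 60 + 1800\right)\right) = 54686 \left(-19926 + 1846\right) = 54686 \left(-18080\right) = -988722880$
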